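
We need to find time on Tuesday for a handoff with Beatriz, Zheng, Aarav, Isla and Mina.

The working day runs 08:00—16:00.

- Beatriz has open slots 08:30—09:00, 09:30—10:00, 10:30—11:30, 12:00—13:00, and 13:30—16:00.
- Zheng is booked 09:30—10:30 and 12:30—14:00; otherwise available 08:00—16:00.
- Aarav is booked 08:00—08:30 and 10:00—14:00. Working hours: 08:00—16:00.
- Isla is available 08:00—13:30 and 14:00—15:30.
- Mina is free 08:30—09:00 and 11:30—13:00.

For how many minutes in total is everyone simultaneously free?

Zheng free within 08:00–16:00: 08:00–09:30, 10:30–12:30, 14:00–16:00.
Aarav free within 08:00–16:00: 08:30–10:00, 14:00–16:00.
Beatriz ∩ Zheng: 08:30–09:00, 10:30–11:30, 12:00–12:30, 14:00–16:00.
Beatriz ∩ Zheng ∩ Aarav: 08:30–09:00, 14:00–16:00.
Beatriz ∩ Zheng ∩ Aarav ∩ Isla: 08:30–09:00, 14:00–15:30.
Beatriz ∩ Zheng ∩ Aarav ∩ Isla ∩ Mina: 08:30–09:00.
Total common minutes: 30.

30 minutes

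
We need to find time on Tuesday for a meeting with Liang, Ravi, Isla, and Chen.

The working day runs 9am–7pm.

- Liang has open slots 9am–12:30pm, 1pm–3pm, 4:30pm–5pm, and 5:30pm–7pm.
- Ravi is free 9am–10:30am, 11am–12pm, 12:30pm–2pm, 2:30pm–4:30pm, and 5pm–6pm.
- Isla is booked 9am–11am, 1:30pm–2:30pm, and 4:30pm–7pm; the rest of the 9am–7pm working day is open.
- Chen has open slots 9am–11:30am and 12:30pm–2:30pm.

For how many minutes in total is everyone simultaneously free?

Isla free within 09:00–19:00: 11:00–13:30, 14:30–16:30.
Liang ∩ Ravi: 09:00–10:30, 11:00–12:00, 13:00–14:00, 14:30–15:00, 17:30–18:00.
Liang ∩ Ravi ∩ Isla: 11:00–12:00, 13:00–13:30, 14:30–15:00.
Liang ∩ Ravi ∩ Isla ∩ Chen: 11:00–11:30, 13:00–13:30.
Total common minutes: 30 + 30 = 60.

60 minutes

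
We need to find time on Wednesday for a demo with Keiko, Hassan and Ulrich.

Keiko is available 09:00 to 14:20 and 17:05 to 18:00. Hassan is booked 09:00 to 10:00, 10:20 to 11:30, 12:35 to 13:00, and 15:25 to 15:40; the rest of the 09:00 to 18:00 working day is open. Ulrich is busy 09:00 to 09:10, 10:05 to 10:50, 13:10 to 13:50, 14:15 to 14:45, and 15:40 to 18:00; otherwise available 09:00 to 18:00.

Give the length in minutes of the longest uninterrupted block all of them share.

Hassan free within 09:00–18:00: 10:00–10:20, 11:30–12:35, 13:00–15:25, 15:40–18:00.
Ulrich free within 09:00–18:00: 09:10–10:05, 10:50–13:10, 13:50–14:15, 14:45–15:40.
Keiko ∩ Hassan: 10:00–10:20, 11:30–12:35, 13:00–14:20, 17:05–18:00.
Keiko ∩ Hassan ∩ Ulrich: 10:00–10:05, 11:30–12:35, 13:00–13:10, 13:50–14:15.
Common window lengths: 5, 65, 10, 25 min; longest is 65.

65 minutes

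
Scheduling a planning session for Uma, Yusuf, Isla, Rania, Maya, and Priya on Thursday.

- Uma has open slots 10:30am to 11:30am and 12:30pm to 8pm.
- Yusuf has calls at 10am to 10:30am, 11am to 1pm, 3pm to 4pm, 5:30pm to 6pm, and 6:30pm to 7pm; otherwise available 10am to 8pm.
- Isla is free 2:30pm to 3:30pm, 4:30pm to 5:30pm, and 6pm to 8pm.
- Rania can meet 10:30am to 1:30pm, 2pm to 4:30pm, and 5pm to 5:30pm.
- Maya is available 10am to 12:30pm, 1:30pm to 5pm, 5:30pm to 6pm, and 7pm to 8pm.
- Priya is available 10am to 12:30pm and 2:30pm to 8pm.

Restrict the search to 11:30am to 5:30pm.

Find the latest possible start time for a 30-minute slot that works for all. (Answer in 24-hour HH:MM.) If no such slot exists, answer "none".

Yusuf free within 10:00–20:00: 10:30–11:00, 13:00–15:00, 16:00–17:30, 18:00–18:30, 19:00–20:00.
Uma ∩ Yusuf: 10:30–11:00, 13:00–15:00, 16:00–17:30, 18:00–18:30, 19:00–20:00.
Uma ∩ Yusuf ∩ Isla: 14:30–15:00, 16:30–17:30, 18:00–18:30, 19:00–20:00.
Uma ∩ Yusuf ∩ Isla ∩ Rania: 14:30–15:00, 17:00–17:30.
Uma ∩ Yusuf ∩ Isla ∩ Rania ∩ Maya: 14:30–15:00.
Uma ∩ Yusuf ∩ Isla ∩ Rania ∩ Maya ∩ Priya: 14:30–15:00.
Restricted to 11:30–17:30: 14:30–15:00.
Windows ≥ 30 min: 14:30–15:00.
Latest start in the last window 14:30–15:00 is 15:00 − 30 min = 14:30.

14:30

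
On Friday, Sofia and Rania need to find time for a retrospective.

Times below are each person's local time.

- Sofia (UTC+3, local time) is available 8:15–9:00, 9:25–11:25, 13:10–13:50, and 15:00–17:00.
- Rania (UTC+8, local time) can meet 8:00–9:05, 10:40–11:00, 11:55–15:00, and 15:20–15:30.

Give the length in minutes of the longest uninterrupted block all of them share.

45 minutes

Sofia → UTC: 05:15–06:00, 06:25–08:25, 10:10–10:50, 12:00–14:00.
Rania → UTC: 00:00–01:05, 02:40–03:00, 03:55–07:00, 07:20–07:30.
Sofia ∩ Rania: 05:15–06:00, 06:25–07:00, 07:20–07:30.
Common window lengths: 45, 35, 10 min; longest is 45.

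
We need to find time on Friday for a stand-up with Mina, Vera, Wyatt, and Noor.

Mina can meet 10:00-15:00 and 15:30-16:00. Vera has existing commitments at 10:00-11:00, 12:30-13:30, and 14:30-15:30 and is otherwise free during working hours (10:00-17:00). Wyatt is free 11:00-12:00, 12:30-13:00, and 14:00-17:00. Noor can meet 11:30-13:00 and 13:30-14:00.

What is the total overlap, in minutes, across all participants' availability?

Vera free within 10:00–17:00: 11:00–12:30, 13:30–14:30, 15:30–17:00.
Mina ∩ Vera: 11:00–12:30, 13:30–14:30, 15:30–16:00.
Mina ∩ Vera ∩ Wyatt: 11:00–12:00, 14:00–14:30, 15:30–16:00.
Mina ∩ Vera ∩ Wyatt ∩ Noor: 11:30–12:00.
Total common minutes: 30.

30 minutes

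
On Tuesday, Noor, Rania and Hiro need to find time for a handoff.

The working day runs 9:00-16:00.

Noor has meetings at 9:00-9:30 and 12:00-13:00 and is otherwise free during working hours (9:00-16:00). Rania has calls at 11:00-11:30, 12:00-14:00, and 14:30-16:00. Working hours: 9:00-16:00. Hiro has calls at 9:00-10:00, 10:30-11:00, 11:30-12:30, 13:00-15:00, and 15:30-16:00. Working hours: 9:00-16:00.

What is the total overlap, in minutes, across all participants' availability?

Noor free within 09:00–16:00: 09:30–12:00, 13:00–16:00.
Rania free within 09:00–16:00: 09:00–11:00, 11:30–12:00, 14:00–14:30.
Hiro free within 09:00–16:00: 10:00–10:30, 11:00–11:30, 12:30–13:00, 15:00–15:30.
Noor ∩ Rania: 09:30–11:00, 11:30–12:00, 14:00–14:30.
Noor ∩ Rania ∩ Hiro: 10:00–10:30.
Total common minutes: 30.

30 minutes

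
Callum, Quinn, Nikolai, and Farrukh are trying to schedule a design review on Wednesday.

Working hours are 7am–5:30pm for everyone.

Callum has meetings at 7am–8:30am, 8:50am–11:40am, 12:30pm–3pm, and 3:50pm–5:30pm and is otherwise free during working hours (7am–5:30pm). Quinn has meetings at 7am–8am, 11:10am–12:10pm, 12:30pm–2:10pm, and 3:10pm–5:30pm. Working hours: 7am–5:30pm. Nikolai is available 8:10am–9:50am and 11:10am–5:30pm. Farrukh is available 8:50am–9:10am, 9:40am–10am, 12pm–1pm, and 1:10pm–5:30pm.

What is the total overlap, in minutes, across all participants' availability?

Callum free within 07:00–17:30: 08:30–08:50, 11:40–12:30, 15:00–15:50.
Quinn free within 07:00–17:30: 08:00–11:10, 12:10–12:30, 14:10–15:10.
Callum ∩ Quinn: 08:30–08:50, 12:10–12:30, 15:00–15:10.
Callum ∩ Quinn ∩ Nikolai: 08:30–08:50, 12:10–12:30, 15:00–15:10.
Callum ∩ Quinn ∩ Nikolai ∩ Farrukh: 12:10–12:30, 15:00–15:10.
Total common minutes: 20 + 10 = 30.

30 minutes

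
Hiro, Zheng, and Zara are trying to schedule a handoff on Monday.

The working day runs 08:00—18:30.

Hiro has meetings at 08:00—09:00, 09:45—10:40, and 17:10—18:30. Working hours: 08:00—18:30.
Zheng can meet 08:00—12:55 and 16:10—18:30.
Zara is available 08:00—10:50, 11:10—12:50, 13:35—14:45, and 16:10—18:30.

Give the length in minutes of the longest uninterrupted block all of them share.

100 minutes

Hiro free within 08:00–18:30: 09:00–09:45, 10:40–17:10.
Hiro ∩ Zheng: 09:00–09:45, 10:40–12:55, 16:10–17:10.
Hiro ∩ Zheng ∩ Zara: 09:00–09:45, 10:40–10:50, 11:10–12:50, 16:10–17:10.
Common window lengths: 45, 10, 100, 60 min; longest is 100.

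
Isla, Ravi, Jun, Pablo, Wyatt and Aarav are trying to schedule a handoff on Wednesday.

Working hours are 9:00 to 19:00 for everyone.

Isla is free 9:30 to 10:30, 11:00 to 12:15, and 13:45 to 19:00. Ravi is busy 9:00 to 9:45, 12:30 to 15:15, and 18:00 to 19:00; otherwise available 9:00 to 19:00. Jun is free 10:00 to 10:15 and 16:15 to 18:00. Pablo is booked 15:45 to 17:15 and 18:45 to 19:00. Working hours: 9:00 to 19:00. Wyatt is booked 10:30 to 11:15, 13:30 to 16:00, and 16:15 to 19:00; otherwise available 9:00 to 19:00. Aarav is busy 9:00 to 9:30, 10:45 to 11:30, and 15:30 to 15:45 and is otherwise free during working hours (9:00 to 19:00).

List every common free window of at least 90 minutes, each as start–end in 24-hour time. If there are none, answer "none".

Ravi free within 09:00–19:00: 09:45–12:30, 15:15–18:00.
Pablo free within 09:00–19:00: 09:00–15:45, 17:15–18:45.
Wyatt free within 09:00–19:00: 09:00–10:30, 11:15–13:30, 16:00–16:15.
Aarav free within 09:00–19:00: 09:30–10:45, 11:30–15:30, 15:45–19:00.
Isla ∩ Ravi: 09:45–10:30, 11:00–12:15, 15:15–18:00.
Isla ∩ Ravi ∩ Jun: 10:00–10:15, 16:15–18:00.
Isla ∩ Ravi ∩ Jun ∩ Pablo: 10:00–10:15, 17:15–18:00.
Isla ∩ Ravi ∩ Jun ∩ Pablo ∩ Wyatt: 10:00–10:15.
Isla ∩ Ravi ∩ Jun ∩ Pablo ∩ Wyatt ∩ Aarav: 10:00–10:15.
Windows ≥ 90 min: (none).

none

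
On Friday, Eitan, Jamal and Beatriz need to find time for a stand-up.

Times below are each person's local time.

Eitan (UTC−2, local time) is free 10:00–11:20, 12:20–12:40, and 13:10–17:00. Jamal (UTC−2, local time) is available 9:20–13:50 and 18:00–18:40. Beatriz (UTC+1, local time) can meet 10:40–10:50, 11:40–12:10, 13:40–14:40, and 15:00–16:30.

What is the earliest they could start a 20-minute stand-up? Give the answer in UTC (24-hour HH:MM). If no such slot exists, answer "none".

12:40

Eitan → UTC: 12:00–13:20, 14:20–14:40, 15:10–19:00.
Jamal → UTC: 11:20–15:50, 20:00–20:40.
Beatriz → UTC: 09:40–09:50, 10:40–11:10, 12:40–13:40, 14:00–15:30.
Eitan ∩ Jamal: 12:00–13:20, 14:20–14:40, 15:10–15:50.
Eitan ∩ Jamal ∩ Beatriz: 12:40–13:20, 14:20–14:40, 15:10–15:30.
Windows ≥ 20 min: 12:40–13:20, 14:20–14:40, 15:10–15:30.
Earliest such window starts at 12:40.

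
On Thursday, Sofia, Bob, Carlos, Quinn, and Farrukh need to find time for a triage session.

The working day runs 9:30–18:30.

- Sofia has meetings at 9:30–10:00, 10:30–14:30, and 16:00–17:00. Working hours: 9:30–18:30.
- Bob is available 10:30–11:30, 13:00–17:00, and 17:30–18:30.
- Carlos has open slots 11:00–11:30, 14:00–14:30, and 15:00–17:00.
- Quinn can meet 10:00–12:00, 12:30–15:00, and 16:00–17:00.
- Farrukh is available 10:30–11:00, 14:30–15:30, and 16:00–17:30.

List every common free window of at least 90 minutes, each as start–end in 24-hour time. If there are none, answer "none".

Sofia free within 09:30–18:30: 10:00–10:30, 14:30–16:00, 17:00–18:30.
Sofia ∩ Bob: 14:30–16:00, 17:30–18:30.
Sofia ∩ Bob ∩ Carlos: 15:00–16:00.
Sofia ∩ Bob ∩ Carlos ∩ Quinn: (none).
Sofia ∩ Bob ∩ Carlos ∩ Quinn ∩ Farrukh: (none).
Windows ≥ 90 min: (none).

none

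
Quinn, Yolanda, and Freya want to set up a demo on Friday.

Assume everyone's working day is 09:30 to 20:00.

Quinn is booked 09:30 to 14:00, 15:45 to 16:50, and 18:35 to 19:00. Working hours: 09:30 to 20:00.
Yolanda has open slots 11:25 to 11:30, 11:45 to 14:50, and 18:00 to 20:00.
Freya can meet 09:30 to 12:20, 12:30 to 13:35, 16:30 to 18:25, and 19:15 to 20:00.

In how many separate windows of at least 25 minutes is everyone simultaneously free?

Quinn free within 09:30–20:00: 14:00–15:45, 16:50–18:35, 19:00–20:00.
Quinn ∩ Yolanda: 14:00–14:50, 18:00–18:35, 19:00–20:00.
Quinn ∩ Yolanda ∩ Freya: 18:00–18:25, 19:15–20:00.
Windows ≥ 25 min: 18:00–18:25, 19:15–20:00.
That's 2 windows.

2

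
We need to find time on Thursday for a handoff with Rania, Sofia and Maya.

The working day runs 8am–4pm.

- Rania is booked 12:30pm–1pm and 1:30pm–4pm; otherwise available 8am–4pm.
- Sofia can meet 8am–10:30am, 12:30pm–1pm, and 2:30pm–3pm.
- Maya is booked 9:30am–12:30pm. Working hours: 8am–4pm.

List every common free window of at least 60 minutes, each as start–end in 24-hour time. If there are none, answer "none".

Rania free within 08:00–16:00: 08:00–12:30, 13:00–13:30.
Maya free within 08:00–16:00: 08:00–09:30, 12:30–16:00.
Rania ∩ Sofia: 08:00–10:30.
Rania ∩ Sofia ∩ Maya: 08:00–09:30.
Windows ≥ 60 min: 08:00–09:30.

08:00–09:30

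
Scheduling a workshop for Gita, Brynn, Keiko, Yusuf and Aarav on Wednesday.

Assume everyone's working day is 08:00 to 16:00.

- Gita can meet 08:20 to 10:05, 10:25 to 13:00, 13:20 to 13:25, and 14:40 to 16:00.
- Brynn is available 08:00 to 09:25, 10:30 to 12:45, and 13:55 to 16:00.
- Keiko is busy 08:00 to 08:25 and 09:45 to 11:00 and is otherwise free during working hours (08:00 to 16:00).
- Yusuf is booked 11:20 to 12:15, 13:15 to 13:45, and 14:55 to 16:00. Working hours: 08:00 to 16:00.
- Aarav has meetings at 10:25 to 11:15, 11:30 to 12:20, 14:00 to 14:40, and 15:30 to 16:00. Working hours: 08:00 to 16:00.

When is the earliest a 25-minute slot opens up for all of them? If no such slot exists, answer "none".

Keiko free within 08:00–16:00: 08:25–09:45, 11:00–16:00.
Yusuf free within 08:00–16:00: 08:00–11:20, 12:15–13:15, 13:45–14:55.
Aarav free within 08:00–16:00: 08:00–10:25, 11:15–11:30, 12:20–14:00, 14:40–15:30.
Gita ∩ Brynn: 08:20–09:25, 10:30–12:45, 14:40–16:00.
Gita ∩ Brynn ∩ Keiko: 08:25–09:25, 11:00–12:45, 14:40–16:00.
Gita ∩ Brynn ∩ Keiko ∩ Yusuf: 08:25–09:25, 11:00–11:20, 12:15–12:45, 14:40–14:55.
Gita ∩ Brynn ∩ Keiko ∩ Yusuf ∩ Aarav: 08:25–09:25, 11:15–11:20, 12:20–12:45, 14:40–14:55.
Windows ≥ 25 min: 08:25–09:25, 12:20–12:45.
Earliest such window starts at 08:25.

08:25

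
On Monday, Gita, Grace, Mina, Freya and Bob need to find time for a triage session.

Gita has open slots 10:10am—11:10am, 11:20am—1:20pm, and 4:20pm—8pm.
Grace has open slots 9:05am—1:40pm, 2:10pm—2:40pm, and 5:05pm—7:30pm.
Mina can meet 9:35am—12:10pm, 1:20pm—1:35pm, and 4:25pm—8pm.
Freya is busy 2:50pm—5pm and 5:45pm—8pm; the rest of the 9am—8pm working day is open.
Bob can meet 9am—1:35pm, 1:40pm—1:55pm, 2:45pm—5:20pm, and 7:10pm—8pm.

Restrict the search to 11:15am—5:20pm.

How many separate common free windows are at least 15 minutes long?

2

Freya free within 09:00–20:00: 09:00–14:50, 17:00–17:45.
Gita ∩ Grace: 10:10–11:10, 11:20–13:20, 17:05–19:30.
Gita ∩ Grace ∩ Mina: 10:10–11:10, 11:20–12:10, 17:05–19:30.
Gita ∩ Grace ∩ Mina ∩ Freya: 10:10–11:10, 11:20–12:10, 17:05–17:45.
Gita ∩ Grace ∩ Mina ∩ Freya ∩ Bob: 10:10–11:10, 11:20–12:10, 17:05–17:20.
Restricted to 11:15–17:20: 11:20–12:10, 17:05–17:20.
Windows ≥ 15 min: 11:20–12:10, 17:05–17:20.
That's 2 windows.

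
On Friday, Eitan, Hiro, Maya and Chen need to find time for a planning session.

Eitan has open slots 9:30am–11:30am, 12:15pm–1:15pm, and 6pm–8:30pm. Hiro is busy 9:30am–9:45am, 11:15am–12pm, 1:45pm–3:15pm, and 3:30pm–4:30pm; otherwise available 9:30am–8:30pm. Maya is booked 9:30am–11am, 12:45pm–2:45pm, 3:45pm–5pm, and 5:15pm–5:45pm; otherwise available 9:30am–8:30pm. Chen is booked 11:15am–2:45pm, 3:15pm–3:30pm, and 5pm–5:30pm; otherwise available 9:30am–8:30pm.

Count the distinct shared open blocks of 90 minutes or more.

1

Hiro free within 09:30–20:30: 09:45–11:15, 12:00–13:45, 15:15–15:30, 16:30–20:30.
Maya free within 09:30–20:30: 11:00–12:45, 14:45–15:45, 17:00–17:15, 17:45–20:30.
Chen free within 09:30–20:30: 09:30–11:15, 14:45–15:15, 15:30–17:00, 17:30–20:30.
Eitan ∩ Hiro: 09:45–11:15, 12:15–13:15, 18:00–20:30.
Eitan ∩ Hiro ∩ Maya: 11:00–11:15, 12:15–12:45, 18:00–20:30.
Eitan ∩ Hiro ∩ Maya ∩ Chen: 11:00–11:15, 18:00–20:30.
Windows ≥ 90 min: 18:00–20:30.
That's 1 window.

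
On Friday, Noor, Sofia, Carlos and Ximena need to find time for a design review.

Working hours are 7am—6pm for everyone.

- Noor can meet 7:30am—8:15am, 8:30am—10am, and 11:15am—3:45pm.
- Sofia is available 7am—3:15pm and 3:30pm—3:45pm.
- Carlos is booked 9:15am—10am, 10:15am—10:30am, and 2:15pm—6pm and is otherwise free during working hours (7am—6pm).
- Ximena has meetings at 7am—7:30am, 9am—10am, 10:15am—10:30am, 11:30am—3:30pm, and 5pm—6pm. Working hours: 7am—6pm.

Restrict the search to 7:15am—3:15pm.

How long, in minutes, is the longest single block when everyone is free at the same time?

Carlos free within 07:00–18:00: 07:00–09:15, 10:00–10:15, 10:30–14:15.
Ximena free within 07:00–18:00: 07:30–09:00, 10:00–10:15, 10:30–11:30, 15:30–17:00.
Noor ∩ Sofia: 07:30–08:15, 08:30–10:00, 11:15–15:15, 15:30–15:45.
Noor ∩ Sofia ∩ Carlos: 07:30–08:15, 08:30–09:15, 11:15–14:15.
Noor ∩ Sofia ∩ Carlos ∩ Ximena: 07:30–08:15, 08:30–09:00, 11:15–11:30.
Restricted to 07:15–15:15: 07:30–08:15, 08:30–09:00, 11:15–11:30.
Common window lengths: 45, 30, 15 min; longest is 45.

45 minutes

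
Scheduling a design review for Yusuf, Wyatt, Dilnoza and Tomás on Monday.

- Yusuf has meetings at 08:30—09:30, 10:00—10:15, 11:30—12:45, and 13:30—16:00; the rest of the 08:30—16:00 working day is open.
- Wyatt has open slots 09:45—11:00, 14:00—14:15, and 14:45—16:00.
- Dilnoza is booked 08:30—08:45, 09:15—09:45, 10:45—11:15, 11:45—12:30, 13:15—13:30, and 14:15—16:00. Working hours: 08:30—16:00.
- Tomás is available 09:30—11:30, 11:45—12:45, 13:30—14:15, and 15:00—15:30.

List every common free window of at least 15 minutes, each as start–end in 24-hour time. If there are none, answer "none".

Yusuf free within 08:30–16:00: 09:30–10:00, 10:15–11:30, 12:45–13:30.
Dilnoza free within 08:30–16:00: 08:45–09:15, 09:45–10:45, 11:15–11:45, 12:30–13:15, 13:30–14:15.
Yusuf ∩ Wyatt: 09:45–10:00, 10:15–11:00.
Yusuf ∩ Wyatt ∩ Dilnoza: 09:45–10:00, 10:15–10:45.
Yusuf ∩ Wyatt ∩ Dilnoza ∩ Tomás: 09:45–10:00, 10:15–10:45.
Windows ≥ 15 min: 09:45–10:00, 10:15–10:45.

09:45–10:00, 10:15–10:45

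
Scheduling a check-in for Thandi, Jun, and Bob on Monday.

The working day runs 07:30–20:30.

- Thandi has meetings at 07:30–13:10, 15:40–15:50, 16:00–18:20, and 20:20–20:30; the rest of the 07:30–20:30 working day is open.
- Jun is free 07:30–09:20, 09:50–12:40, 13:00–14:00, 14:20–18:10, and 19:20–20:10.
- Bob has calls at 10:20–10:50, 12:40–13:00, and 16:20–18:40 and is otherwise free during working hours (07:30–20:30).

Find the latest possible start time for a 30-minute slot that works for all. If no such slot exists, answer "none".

19:40

Thandi free within 07:30–20:30: 13:10–15:40, 15:50–16:00, 18:20–20:20.
Bob free within 07:30–20:30: 07:30–10:20, 10:50–12:40, 13:00–16:20, 18:40–20:30.
Thandi ∩ Jun: 13:10–14:00, 14:20–15:40, 15:50–16:00, 19:20–20:10.
Thandi ∩ Jun ∩ Bob: 13:10–14:00, 14:20–15:40, 15:50–16:00, 19:20–20:10.
Windows ≥ 30 min: 13:10–14:00, 14:20–15:40, 19:20–20:10.
Latest start in the last window 19:20–20:10 is 20:10 − 30 min = 19:40.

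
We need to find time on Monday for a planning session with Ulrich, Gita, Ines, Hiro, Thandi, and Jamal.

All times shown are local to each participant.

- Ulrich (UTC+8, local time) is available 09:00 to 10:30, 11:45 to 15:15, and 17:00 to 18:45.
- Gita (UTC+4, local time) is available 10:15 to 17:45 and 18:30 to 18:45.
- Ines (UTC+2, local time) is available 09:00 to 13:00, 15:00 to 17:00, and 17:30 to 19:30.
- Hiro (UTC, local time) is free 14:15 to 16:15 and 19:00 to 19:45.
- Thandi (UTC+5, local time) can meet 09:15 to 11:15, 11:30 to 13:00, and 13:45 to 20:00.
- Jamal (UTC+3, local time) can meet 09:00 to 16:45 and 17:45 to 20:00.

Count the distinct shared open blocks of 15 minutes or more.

Ulrich → UTC: 01:00–02:30, 03:45–07:15, 09:00–10:45.
Gita → UTC: 06:15–13:45, 14:30–14:45.
Ines → UTC: 07:00–11:00, 13:00–15:00, 15:30–17:30.
Hiro → UTC: 14:15–16:15, 19:00–19:45.
Thandi → UTC: 04:15–06:15, 06:30–08:00, 08:45–15:00.
Jamal → UTC: 06:00–13:45, 14:45–17:00.
Ulrich ∩ Gita: 06:15–07:15, 09:00–10:45.
Ulrich ∩ Gita ∩ Ines: 07:00–07:15, 09:00–10:45.
Ulrich ∩ Gita ∩ Ines ∩ Hiro: (none).
Ulrich ∩ Gita ∩ Ines ∩ Hiro ∩ Thandi: (none).
Ulrich ∩ Gita ∩ Ines ∩ Hiro ∩ Thandi ∩ Jamal: (none).
Windows ≥ 15 min: (none).
That's 0 windows.

0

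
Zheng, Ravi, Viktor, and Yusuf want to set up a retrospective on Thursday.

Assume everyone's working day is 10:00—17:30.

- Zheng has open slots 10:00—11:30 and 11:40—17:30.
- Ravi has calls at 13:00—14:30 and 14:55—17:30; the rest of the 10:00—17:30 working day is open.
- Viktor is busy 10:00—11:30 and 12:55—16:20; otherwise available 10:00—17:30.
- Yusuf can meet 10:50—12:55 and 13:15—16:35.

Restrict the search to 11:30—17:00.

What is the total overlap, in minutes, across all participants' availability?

Ravi free within 10:00–17:30: 10:00–13:00, 14:30–14:55.
Viktor free within 10:00–17:30: 11:30–12:55, 16:20–17:30.
Zheng ∩ Ravi: 10:00–11:30, 11:40–13:00, 14:30–14:55.
Zheng ∩ Ravi ∩ Viktor: 11:40–12:55.
Zheng ∩ Ravi ∩ Viktor ∩ Yusuf: 11:40–12:55.
Restricted to 11:30–17:00: 11:40–12:55.
Total common minutes: 75.

75 minutes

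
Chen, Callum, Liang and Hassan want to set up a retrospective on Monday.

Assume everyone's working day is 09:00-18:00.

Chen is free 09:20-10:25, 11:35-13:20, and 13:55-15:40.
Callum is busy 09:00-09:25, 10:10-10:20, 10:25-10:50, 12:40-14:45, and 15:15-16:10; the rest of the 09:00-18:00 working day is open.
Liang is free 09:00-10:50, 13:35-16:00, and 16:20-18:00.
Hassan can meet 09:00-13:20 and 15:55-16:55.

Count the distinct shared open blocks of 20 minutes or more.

Callum free within 09:00–18:00: 09:25–10:10, 10:20–10:25, 10:50–12:40, 14:45–15:15, 16:10–18:00.
Chen ∩ Callum: 09:25–10:10, 10:20–10:25, 11:35–12:40, 14:45–15:15.
Chen ∩ Callum ∩ Liang: 09:25–10:10, 10:20–10:25, 14:45–15:15.
Chen ∩ Callum ∩ Liang ∩ Hassan: 09:25–10:10, 10:20–10:25.
Windows ≥ 20 min: 09:25–10:10.
That's 1 window.

1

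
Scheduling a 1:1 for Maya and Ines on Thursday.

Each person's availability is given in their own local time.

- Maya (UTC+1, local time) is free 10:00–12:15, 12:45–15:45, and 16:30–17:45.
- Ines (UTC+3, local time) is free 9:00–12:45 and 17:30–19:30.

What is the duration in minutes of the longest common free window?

Maya → UTC: 09:00–11:15, 11:45–14:45, 15:30–16:45.
Ines → UTC: 06:00–09:45, 14:30–16:30.
Maya ∩ Ines: 09:00–09:45, 14:30–14:45, 15:30–16:30.
Common window lengths: 45, 15, 60 min; longest is 60.

60 minutes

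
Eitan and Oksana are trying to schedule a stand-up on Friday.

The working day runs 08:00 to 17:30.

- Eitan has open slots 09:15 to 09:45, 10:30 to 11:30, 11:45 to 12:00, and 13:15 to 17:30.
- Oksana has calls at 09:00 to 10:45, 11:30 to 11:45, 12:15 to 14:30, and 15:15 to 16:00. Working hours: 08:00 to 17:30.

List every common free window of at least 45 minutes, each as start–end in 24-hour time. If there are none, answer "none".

Oksana free within 08:00–17:30: 08:00–09:00, 10:45–11:30, 11:45–12:15, 14:30–15:15, 16:00–17:30.
Eitan ∩ Oksana: 10:45–11:30, 11:45–12:00, 14:30–15:15, 16:00–17:30.
Windows ≥ 45 min: 10:45–11:30, 14:30–15:15, 16:00–17:30.

10:45–11:30, 14:30–15:15, 16:00–17:30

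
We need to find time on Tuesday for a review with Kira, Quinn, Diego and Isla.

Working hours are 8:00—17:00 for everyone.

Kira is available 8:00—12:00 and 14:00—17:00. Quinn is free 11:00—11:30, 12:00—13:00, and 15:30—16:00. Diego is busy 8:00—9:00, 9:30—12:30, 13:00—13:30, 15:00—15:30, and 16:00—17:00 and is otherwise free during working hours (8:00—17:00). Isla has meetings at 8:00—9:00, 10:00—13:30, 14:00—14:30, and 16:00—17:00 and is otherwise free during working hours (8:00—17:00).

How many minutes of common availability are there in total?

Diego free within 08:00–17:00: 09:00–09:30, 12:30–13:00, 13:30–15:00, 15:30–16:00.
Isla free within 08:00–17:00: 09:00–10:00, 13:30–14:00, 14:30–16:00.
Kira ∩ Quinn: 11:00–11:30, 15:30–16:00.
Kira ∩ Quinn ∩ Diego: 15:30–16:00.
Kira ∩ Quinn ∩ Diego ∩ Isla: 15:30–16:00.
Total common minutes: 30.

30 minutes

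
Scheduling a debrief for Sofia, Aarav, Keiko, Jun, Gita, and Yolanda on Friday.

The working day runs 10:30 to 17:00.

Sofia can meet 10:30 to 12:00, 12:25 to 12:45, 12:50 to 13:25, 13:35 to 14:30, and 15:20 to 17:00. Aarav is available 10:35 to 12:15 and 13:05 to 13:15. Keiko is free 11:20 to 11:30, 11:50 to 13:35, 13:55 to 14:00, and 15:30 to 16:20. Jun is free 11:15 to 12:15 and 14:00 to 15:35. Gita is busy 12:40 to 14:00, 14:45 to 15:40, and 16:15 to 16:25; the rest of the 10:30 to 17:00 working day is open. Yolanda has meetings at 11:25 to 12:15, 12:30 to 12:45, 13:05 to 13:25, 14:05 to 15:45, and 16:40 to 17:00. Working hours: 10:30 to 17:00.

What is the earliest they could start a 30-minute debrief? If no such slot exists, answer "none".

none

Gita free within 10:30–17:00: 10:30–12:40, 14:00–14:45, 15:40–16:15, 16:25–17:00.
Yolanda free within 10:30–17:00: 10:30–11:25, 12:15–12:30, 12:45–13:05, 13:25–14:05, 15:45–16:40.
Sofia ∩ Aarav: 10:35–12:00, 13:05–13:15.
Sofia ∩ Aarav ∩ Keiko: 11:20–11:30, 11:50–12:00, 13:05–13:15.
Sofia ∩ Aarav ∩ Keiko ∩ Jun: 11:20–11:30, 11:50–12:00.
Sofia ∩ Aarav ∩ Keiko ∩ Jun ∩ Gita: 11:20–11:30, 11:50–12:00.
Sofia ∩ Aarav ∩ Keiko ∩ Jun ∩ Gita ∩ Yolanda: 11:20–11:25.
Windows ≥ 30 min: (none).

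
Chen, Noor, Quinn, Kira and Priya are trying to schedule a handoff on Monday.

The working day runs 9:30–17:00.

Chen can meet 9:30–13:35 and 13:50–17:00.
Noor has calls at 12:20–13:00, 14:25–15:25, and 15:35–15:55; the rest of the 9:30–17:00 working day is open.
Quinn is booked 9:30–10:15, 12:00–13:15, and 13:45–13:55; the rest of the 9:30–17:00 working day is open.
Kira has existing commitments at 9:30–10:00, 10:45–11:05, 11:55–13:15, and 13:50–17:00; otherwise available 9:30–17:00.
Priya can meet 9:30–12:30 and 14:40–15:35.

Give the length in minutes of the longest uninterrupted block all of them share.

Noor free within 09:30–17:00: 09:30–12:20, 13:00–14:25, 15:25–15:35, 15:55–17:00.
Quinn free within 09:30–17:00: 10:15–12:00, 13:15–13:45, 13:55–17:00.
Kira free within 09:30–17:00: 10:00–10:45, 11:05–11:55, 13:15–13:50.
Chen ∩ Noor: 09:30–12:20, 13:00–13:35, 13:50–14:25, 15:25–15:35, 15:55–17:00.
Chen ∩ Noor ∩ Quinn: 10:15–12:00, 13:15–13:35, 13:55–14:25, 15:25–15:35, 15:55–17:00.
Chen ∩ Noor ∩ Quinn ∩ Kira: 10:15–10:45, 11:05–11:55, 13:15–13:35.
Chen ∩ Noor ∩ Quinn ∩ Kira ∩ Priya: 10:15–10:45, 11:05–11:55.
Common window lengths: 30, 50 min; longest is 50.

50 minutes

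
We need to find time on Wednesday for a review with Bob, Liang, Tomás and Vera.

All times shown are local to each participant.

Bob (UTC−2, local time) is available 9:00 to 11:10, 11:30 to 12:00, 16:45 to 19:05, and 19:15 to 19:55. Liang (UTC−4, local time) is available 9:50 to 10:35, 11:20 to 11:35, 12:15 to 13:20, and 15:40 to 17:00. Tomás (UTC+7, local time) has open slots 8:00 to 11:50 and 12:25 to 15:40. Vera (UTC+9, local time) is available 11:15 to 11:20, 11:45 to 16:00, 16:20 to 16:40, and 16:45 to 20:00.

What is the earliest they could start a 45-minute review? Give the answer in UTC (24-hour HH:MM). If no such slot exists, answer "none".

Bob → UTC: 11:00–13:10, 13:30–14:00, 18:45–21:05, 21:15–21:55.
Liang → UTC: 13:50–14:35, 15:20–15:35, 16:15–17:20, 19:40–21:00.
Tomás → UTC: 01:00–04:50, 05:25–08:40.
Vera → UTC: 02:15–02:20, 02:45–07:00, 07:20–07:40, 07:45–11:00.
Bob ∩ Liang: 13:50–14:00, 19:40–21:00.
Bob ∩ Liang ∩ Tomás: (none).
Bob ∩ Liang ∩ Tomás ∩ Vera: (none).
Windows ≥ 45 min: (none).

none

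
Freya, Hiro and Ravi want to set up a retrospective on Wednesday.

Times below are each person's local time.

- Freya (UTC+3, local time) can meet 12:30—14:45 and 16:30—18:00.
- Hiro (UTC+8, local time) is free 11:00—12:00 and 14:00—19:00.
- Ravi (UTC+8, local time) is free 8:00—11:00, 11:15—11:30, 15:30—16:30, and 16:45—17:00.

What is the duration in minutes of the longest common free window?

0 minutes

Freya → UTC: 09:30–11:45, 13:30–15:00.
Hiro → UTC: 03:00–04:00, 06:00–11:00.
Ravi → UTC: 00:00–03:00, 03:15–03:30, 07:30–08:30, 08:45–09:00.
Freya ∩ Hiro: 09:30–11:00.
Freya ∩ Hiro ∩ Ravi: (none).
No common window.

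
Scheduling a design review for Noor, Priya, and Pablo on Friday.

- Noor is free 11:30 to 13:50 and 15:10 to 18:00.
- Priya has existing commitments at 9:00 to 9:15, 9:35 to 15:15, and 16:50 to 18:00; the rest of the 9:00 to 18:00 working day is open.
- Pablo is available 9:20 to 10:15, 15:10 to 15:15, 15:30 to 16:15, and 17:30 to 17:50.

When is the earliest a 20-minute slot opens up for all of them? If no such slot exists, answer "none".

15:30

Priya free within 09:00–18:00: 09:15–09:35, 15:15–16:50.
Noor ∩ Priya: 15:15–16:50.
Noor ∩ Priya ∩ Pablo: 15:30–16:15.
Windows ≥ 20 min: 15:30–16:15.
Earliest such window starts at 15:30.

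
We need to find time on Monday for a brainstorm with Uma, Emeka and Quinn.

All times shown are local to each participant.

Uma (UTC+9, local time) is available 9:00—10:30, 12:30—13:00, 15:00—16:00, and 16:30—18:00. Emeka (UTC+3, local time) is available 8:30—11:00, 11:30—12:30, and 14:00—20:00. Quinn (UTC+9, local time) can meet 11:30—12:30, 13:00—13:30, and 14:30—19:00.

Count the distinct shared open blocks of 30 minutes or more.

Uma → UTC: 00:00–01:30, 03:30–04:00, 06:00–07:00, 07:30–09:00.
Emeka → UTC: 05:30–08:00, 08:30–09:30, 11:00–17:00.
Quinn → UTC: 02:30–03:30, 04:00–04:30, 05:30–10:00.
Uma ∩ Emeka: 06:00–07:00, 07:30–08:00, 08:30–09:00.
Uma ∩ Emeka ∩ Quinn: 06:00–07:00, 07:30–08:00, 08:30–09:00.
Windows ≥ 30 min: 06:00–07:00, 07:30–08:00, 08:30–09:00.
That's 3 windows.

3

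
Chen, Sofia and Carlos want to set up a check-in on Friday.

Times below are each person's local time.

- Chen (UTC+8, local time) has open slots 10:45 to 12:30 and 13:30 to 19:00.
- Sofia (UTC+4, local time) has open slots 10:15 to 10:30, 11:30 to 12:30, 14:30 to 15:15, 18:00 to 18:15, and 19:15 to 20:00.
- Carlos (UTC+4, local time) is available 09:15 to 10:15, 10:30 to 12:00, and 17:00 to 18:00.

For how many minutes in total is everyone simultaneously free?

Chen → UTC: 02:45–04:30, 05:30–11:00.
Sofia → UTC: 06:15–06:30, 07:30–08:30, 10:30–11:15, 14:00–14:15, 15:15–16:00.
Carlos → UTC: 05:15–06:15, 06:30–08:00, 13:00–14:00.
Chen ∩ Sofia: 06:15–06:30, 07:30–08:30, 10:30–11:00.
Chen ∩ Sofia ∩ Carlos: 07:30–08:00.
Total common minutes: 30.

30 minutes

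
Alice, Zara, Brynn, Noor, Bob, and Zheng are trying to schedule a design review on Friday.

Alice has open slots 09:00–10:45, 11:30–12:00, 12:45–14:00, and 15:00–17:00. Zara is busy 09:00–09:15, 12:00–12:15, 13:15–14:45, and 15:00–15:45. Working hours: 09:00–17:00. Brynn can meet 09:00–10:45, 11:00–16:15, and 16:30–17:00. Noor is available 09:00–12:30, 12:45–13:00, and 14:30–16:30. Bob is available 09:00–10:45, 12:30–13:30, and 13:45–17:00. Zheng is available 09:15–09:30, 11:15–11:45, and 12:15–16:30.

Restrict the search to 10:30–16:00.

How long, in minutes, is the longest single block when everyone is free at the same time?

15 minutes

Zara free within 09:00–17:00: 09:15–12:00, 12:15–13:15, 14:45–15:00, 15:45–17:00.
Alice ∩ Zara: 09:15–10:45, 11:30–12:00, 12:45–13:15, 15:45–17:00.
Alice ∩ Zara ∩ Brynn: 09:15–10:45, 11:30–12:00, 12:45–13:15, 15:45–16:15, 16:30–17:00.
Alice ∩ Zara ∩ Brynn ∩ Noor: 09:15–10:45, 11:30–12:00, 12:45–13:00, 15:45–16:15.
Alice ∩ Zara ∩ Brynn ∩ Noor ∩ Bob: 09:15–10:45, 12:45–13:00, 15:45–16:15.
Alice ∩ Zara ∩ Brynn ∩ Noor ∩ Bob ∩ Zheng: 09:15–09:30, 12:45–13:00, 15:45–16:15.
Restricted to 10:30–16:00: 12:45–13:00, 15:45–16:00.
Common window lengths: 15, 15 min; longest is 15.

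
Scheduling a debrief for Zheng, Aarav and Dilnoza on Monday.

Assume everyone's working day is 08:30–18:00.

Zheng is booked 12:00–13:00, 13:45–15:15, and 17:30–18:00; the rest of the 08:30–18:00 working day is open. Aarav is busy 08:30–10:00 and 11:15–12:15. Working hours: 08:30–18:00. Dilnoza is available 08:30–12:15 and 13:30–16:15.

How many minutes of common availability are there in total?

Zheng free within 08:30–18:00: 08:30–12:00, 13:00–13:45, 15:15–17:30.
Aarav free within 08:30–18:00: 10:00–11:15, 12:15–18:00.
Zheng ∩ Aarav: 10:00–11:15, 13:00–13:45, 15:15–17:30.
Zheng ∩ Aarav ∩ Dilnoza: 10:00–11:15, 13:30–13:45, 15:15–16:15.
Total common minutes: 75 + 15 + 60 = 150.

150 minutes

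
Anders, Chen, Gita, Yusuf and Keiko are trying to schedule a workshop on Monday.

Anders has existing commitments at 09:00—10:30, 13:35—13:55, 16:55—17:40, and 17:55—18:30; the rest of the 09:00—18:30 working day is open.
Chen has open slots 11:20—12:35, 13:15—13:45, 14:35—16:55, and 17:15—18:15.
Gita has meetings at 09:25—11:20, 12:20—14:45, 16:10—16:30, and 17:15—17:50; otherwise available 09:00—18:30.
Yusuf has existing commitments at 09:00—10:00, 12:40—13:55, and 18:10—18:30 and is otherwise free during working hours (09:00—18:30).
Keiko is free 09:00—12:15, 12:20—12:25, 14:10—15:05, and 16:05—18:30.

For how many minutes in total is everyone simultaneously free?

110 minutes

Anders free within 09:00–18:30: 10:30–13:35, 13:55–16:55, 17:40–17:55.
Gita free within 09:00–18:30: 09:00–09:25, 11:20–12:20, 14:45–16:10, 16:30–17:15, 17:50–18:30.
Yusuf free within 09:00–18:30: 10:00–12:40, 13:55–18:10.
Anders ∩ Chen: 11:20–12:35, 13:15–13:35, 14:35–16:55, 17:40–17:55.
Anders ∩ Chen ∩ Gita: 11:20–12:20, 14:45–16:10, 16:30–16:55, 17:50–17:55.
Anders ∩ Chen ∩ Gita ∩ Yusuf: 11:20–12:20, 14:45–16:10, 16:30–16:55, 17:50–17:55.
Anders ∩ Chen ∩ Gita ∩ Yusuf ∩ Keiko: 11:20–12:15, 14:45–15:05, 16:05–16:10, 16:30–16:55, 17:50–17:55.
Total common minutes: 55 + 20 + 5 + 25 + 5 = 110.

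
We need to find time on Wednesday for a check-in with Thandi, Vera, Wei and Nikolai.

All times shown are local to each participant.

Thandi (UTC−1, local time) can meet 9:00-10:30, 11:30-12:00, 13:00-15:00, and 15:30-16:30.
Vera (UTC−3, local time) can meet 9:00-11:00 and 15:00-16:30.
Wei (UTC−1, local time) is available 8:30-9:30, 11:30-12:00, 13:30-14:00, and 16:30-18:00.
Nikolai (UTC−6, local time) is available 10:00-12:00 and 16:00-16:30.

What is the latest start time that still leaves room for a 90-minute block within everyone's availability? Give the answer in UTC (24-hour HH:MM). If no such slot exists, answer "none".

none

Thandi → UTC: 10:00–11:30, 12:30–13:00, 14:00–16:00, 16:30–17:30.
Vera → UTC: 12:00–14:00, 18:00–19:30.
Wei → UTC: 09:30–10:30, 12:30–13:00, 14:30–15:00, 17:30–19:00.
Nikolai → UTC: 16:00–18:00, 22:00–22:30.
Thandi ∩ Vera: 12:30–13:00.
Thandi ∩ Vera ∩ Wei: 12:30–13:00.
Thandi ∩ Vera ∩ Wei ∩ Nikolai: (none).
Windows ≥ 90 min: (none).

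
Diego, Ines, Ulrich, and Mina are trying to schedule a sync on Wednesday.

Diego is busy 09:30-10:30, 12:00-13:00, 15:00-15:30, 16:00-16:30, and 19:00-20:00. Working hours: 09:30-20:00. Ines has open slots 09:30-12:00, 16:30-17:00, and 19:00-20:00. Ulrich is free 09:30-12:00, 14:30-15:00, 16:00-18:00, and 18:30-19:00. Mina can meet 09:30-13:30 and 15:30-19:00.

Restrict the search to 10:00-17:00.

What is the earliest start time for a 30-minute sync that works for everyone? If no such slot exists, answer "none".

10:30

Diego free within 09:30–20:00: 10:30–12:00, 13:00–15:00, 15:30–16:00, 16:30–19:00.
Diego ∩ Ines: 10:30–12:00, 16:30–17:00.
Diego ∩ Ines ∩ Ulrich: 10:30–12:00, 16:30–17:00.
Diego ∩ Ines ∩ Ulrich ∩ Mina: 10:30–12:00, 16:30–17:00.
Restricted to 10:00–17:00: 10:30–12:00, 16:30–17:00.
Windows ≥ 30 min: 10:30–12:00, 16:30–17:00.
Earliest such window starts at 10:30.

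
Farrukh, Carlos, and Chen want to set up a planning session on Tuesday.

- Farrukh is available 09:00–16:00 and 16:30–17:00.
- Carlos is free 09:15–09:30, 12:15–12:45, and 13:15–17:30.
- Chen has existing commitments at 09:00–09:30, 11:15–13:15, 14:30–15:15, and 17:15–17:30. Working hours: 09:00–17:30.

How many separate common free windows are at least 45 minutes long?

Chen free within 09:00–17:30: 09:30–11:15, 13:15–14:30, 15:15–17:15.
Farrukh ∩ Carlos: 09:15–09:30, 12:15–12:45, 13:15–16:00, 16:30–17:00.
Farrukh ∩ Carlos ∩ Chen: 13:15–14:30, 15:15–16:00, 16:30–17:00.
Windows ≥ 45 min: 13:15–14:30, 15:15–16:00.
That's 2 windows.

2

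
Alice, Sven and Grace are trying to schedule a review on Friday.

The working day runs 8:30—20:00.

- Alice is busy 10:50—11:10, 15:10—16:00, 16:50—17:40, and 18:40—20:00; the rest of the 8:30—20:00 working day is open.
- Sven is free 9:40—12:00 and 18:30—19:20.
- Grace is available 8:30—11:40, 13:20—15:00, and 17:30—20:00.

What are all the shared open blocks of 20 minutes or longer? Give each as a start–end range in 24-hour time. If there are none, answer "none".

09:40–10:50, 11:10–11:40

Alice free within 08:30–20:00: 08:30–10:50, 11:10–15:10, 16:00–16:50, 17:40–18:40.
Alice ∩ Sven: 09:40–10:50, 11:10–12:00, 18:30–18:40.
Alice ∩ Sven ∩ Grace: 09:40–10:50, 11:10–11:40, 18:30–18:40.
Windows ≥ 20 min: 09:40–10:50, 11:10–11:40.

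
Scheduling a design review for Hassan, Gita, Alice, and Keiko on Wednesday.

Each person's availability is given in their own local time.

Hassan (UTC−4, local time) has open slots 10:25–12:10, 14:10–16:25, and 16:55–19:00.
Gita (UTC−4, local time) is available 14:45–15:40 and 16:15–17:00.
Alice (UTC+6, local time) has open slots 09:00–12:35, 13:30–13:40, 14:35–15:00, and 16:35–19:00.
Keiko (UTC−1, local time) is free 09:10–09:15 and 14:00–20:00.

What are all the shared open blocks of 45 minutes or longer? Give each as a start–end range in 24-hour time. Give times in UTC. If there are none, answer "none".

none

Hassan → UTC: 14:25–16:10, 18:10–20:25, 20:55–23:00.
Gita → UTC: 18:45–19:40, 20:15–21:00.
Alice → UTC: 03:00–06:35, 07:30–07:40, 08:35–09:00, 10:35–13:00.
Keiko → UTC: 10:10–10:15, 15:00–21:00.
Hassan ∩ Gita: 18:45–19:40, 20:15–20:25, 20:55–21:00.
Hassan ∩ Gita ∩ Alice: (none).
Hassan ∩ Gita ∩ Alice ∩ Keiko: (none).
Windows ≥ 45 min: (none).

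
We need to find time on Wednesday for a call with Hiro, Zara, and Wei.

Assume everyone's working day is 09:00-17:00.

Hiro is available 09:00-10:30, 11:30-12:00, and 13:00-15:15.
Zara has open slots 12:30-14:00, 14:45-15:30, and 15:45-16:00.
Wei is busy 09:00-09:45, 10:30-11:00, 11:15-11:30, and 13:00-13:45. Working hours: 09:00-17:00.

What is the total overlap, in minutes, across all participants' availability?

45 minutes

Wei free within 09:00–17:00: 09:45–10:30, 11:00–11:15, 11:30–13:00, 13:45–17:00.
Hiro ∩ Zara: 13:00–14:00, 14:45–15:15.
Hiro ∩ Zara ∩ Wei: 13:45–14:00, 14:45–15:15.
Total common minutes: 15 + 30 = 45.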